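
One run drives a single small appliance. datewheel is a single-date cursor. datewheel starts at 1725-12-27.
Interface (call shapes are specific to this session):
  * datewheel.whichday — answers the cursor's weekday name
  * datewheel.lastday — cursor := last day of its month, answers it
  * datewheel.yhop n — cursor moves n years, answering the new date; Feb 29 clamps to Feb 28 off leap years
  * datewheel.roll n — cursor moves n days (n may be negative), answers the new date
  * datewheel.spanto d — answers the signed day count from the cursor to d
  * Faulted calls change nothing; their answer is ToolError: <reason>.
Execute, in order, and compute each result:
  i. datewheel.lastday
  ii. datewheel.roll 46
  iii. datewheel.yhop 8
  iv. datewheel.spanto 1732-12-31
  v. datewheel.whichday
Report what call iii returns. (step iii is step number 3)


// datewheel.lastday() => 1725-12-31
// datewheel.roll(n=46) => 1726-02-15
// datewheel.yhop(n=8) => 1734-02-15
// datewheel.spanto(d=1732-12-31) => -411
// datewheel.whichday() => Monday

Answer: 1734-02-15


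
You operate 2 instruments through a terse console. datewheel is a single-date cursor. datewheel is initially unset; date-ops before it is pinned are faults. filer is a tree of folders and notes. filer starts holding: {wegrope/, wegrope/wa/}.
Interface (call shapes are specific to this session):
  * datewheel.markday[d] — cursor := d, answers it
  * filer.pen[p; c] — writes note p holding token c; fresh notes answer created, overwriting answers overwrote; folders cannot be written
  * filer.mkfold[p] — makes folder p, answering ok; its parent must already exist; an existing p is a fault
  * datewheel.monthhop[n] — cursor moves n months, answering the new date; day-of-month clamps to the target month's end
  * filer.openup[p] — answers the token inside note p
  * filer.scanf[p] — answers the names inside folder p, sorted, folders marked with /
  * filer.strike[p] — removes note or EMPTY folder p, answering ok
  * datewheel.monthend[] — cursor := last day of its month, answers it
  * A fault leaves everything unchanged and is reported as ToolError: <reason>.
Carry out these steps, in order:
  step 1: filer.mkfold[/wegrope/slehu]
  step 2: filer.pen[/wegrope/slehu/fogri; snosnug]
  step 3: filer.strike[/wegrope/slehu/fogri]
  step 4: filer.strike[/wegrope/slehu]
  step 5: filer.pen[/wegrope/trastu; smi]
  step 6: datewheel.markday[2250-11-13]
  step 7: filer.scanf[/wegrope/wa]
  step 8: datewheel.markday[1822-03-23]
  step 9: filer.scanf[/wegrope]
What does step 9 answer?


Answer: [trastu, wa/]

Derivation:
→ filer.mkfold(p='/wegrope/slehu')
← ok
→ filer.pen(p='/wegrope/slehu/fogri', c='snosnug')
← created
→ filer.strike(p='/wegrope/slehu/fogri')
← ok
→ filer.strike(p='/wegrope/slehu')
← ok
→ filer.pen(p='/wegrope/trastu', c='smi')
← created
→ datewheel.markday(d='2250-11-13')
← 2250-11-13
→ filer.scanf(p='/wegrope/wa')
← []
→ datewheel.markday(d='1822-03-23')
← 1822-03-23
→ filer.scanf(p='/wegrope')
← [trastu, wa/]


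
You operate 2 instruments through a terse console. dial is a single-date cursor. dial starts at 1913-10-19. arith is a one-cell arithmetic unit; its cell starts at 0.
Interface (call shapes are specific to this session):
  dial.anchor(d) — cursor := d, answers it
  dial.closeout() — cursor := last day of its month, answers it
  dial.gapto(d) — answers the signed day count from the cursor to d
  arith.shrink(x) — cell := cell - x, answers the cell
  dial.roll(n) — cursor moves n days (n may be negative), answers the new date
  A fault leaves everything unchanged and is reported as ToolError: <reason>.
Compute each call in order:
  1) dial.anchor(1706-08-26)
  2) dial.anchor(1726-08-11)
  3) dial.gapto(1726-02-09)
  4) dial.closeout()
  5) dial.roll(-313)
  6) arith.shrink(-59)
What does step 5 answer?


Answer: 1725-10-22

Derivation:
-- dial.anchor(d: 1706-08-26) ~> 1706-08-26
-- dial.anchor(d: 1726-08-11) ~> 1726-08-11
-- dial.gapto(d: 1726-02-09) ~> -183
-- dial.closeout() ~> 1726-08-31
-- dial.roll(n: -313) ~> 1725-10-22
-- arith.shrink(x: -59) ~> 59


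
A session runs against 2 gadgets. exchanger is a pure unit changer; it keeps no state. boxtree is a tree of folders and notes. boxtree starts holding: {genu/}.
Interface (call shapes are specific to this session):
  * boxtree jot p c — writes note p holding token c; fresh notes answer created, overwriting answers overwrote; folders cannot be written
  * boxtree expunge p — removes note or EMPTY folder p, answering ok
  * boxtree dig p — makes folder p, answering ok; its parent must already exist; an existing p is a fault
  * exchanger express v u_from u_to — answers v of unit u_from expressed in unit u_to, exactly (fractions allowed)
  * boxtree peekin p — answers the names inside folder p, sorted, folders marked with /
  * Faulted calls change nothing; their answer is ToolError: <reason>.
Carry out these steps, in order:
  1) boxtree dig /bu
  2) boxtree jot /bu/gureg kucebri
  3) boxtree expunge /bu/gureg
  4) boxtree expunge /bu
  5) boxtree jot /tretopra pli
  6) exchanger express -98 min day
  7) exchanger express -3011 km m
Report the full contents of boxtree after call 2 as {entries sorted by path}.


·→ boxtree dig(/bu)
·← ok
·→ boxtree jot(/bu/gureg, kucebri)
·← created
·→ boxtree expunge(/bu/gureg)
·← ok
·→ boxtree expunge(/bu)
·← ok
·→ boxtree jot(/tretopra, pli)
·← created
·→ exchanger express(-98, min, day)
·← -49/720
·→ exchanger express(-3011, km, m)
·← -3011000

Answer: {bu/, bu/gureg=kucebri, genu/}


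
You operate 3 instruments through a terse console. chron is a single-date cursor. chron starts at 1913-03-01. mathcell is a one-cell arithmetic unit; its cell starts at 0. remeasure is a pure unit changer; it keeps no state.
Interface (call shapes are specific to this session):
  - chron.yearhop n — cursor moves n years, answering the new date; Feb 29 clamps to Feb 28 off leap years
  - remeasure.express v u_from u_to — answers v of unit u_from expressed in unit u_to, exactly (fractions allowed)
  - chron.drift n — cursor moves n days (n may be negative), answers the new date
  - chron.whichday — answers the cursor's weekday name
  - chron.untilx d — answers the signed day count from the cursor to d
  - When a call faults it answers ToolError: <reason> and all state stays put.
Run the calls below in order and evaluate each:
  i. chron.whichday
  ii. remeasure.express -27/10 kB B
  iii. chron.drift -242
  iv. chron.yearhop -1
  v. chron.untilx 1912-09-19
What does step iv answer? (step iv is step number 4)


I run whichday(), and observe Saturday.
I try express with v: -27/10, u_from: kB, u_to: B, yielding -2700.
Next I call drift with n: -242, and get 1912-07-02.
Now I run yearhop with n: -1: 1911-07-02.
Now I run untilx with d: 1912-09-19, and observe 445.

Answer: 1911-07-02


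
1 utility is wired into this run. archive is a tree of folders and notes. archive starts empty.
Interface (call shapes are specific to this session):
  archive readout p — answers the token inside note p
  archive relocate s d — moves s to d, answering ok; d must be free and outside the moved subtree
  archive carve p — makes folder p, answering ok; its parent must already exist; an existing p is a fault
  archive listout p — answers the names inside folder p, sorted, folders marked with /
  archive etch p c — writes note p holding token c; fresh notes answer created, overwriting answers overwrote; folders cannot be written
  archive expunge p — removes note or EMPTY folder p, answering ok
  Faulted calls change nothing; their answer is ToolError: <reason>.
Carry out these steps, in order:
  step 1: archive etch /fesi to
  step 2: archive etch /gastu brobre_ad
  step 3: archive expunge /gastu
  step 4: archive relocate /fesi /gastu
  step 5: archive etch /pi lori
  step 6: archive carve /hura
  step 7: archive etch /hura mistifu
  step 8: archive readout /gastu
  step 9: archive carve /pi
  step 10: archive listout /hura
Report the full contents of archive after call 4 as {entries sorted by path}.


Answer: {gastu=to}

Derivation:
CALL archive etch[p='/fesi'; c='to']
RET  created
CALL archive etch[p='/gastu'; c='brobre_ad']
RET  created
CALL archive expunge[p='/gastu']
RET  ok
CALL archive relocate[s='/fesi'; d='/gastu']
RET  ok
CALL archive etch[p='/pi'; c='lori']
RET  created
CALL archive carve[p='/hura']
RET  ok
CALL archive etch[p='/hura'; c='mistifu']
RET  ToolError: is a directory
CALL archive readout[p='/gastu']
RET  to
CALL archive carve[p='/pi']
RET  ToolError: exists
CALL archive listout[p='/hura']
RET  []


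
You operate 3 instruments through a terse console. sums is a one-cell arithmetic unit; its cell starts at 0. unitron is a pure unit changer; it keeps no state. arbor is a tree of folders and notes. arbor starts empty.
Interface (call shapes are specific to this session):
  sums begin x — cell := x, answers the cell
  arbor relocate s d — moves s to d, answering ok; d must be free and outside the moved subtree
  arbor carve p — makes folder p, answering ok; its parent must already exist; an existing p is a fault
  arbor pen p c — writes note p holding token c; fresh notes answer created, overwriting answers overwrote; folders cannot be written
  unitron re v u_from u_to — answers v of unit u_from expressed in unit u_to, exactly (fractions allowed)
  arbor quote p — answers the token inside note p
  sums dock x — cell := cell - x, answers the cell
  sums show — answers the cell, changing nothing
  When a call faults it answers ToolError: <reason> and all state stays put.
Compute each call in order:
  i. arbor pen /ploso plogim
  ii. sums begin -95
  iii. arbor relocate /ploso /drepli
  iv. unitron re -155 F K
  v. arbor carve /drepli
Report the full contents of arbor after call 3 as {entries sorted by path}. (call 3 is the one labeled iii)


Act: arbor pen[p→/ploso; c→plogim]
Obs: created
Act: sums begin[x→-95]
Obs: -95
Act: arbor relocate[s→/ploso; d→/drepli]
Obs: ok
Act: unitron re[v→-155; u_from→F; u_to→K]
Obs: 30467/180
Act: arbor carve[p→/drepli]
Obs: ToolError: exists

Answer: {drepli=plogim}


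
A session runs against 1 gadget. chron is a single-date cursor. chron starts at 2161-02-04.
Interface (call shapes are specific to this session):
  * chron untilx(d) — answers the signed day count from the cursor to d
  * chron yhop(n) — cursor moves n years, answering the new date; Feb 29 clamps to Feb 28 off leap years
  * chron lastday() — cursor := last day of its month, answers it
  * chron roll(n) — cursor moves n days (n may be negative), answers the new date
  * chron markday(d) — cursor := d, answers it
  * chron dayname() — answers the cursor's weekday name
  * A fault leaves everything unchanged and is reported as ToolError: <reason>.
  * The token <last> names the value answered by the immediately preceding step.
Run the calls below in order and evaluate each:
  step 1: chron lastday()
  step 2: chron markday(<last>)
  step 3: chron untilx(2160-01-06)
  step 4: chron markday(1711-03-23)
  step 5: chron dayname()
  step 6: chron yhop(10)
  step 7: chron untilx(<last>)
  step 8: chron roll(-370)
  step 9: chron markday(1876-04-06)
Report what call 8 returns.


Do: chron lastday[]
See: 2161-02-28
Do: chron markday[d→<last>]
See: 2161-02-28
Do: chron untilx[d→2160-01-06]
See: -419
Do: chron markday[d→1711-03-23]
See: 1711-03-23
Do: chron dayname[]
See: Monday
Do: chron yhop[n→10]
See: 1721-03-23
Do: chron untilx[d→<last>]
See: 0
Do: chron roll[n→-370]
See: 1720-03-18
Do: chron markday[d→1876-04-06]
See: 1876-04-06

Answer: 1720-03-18


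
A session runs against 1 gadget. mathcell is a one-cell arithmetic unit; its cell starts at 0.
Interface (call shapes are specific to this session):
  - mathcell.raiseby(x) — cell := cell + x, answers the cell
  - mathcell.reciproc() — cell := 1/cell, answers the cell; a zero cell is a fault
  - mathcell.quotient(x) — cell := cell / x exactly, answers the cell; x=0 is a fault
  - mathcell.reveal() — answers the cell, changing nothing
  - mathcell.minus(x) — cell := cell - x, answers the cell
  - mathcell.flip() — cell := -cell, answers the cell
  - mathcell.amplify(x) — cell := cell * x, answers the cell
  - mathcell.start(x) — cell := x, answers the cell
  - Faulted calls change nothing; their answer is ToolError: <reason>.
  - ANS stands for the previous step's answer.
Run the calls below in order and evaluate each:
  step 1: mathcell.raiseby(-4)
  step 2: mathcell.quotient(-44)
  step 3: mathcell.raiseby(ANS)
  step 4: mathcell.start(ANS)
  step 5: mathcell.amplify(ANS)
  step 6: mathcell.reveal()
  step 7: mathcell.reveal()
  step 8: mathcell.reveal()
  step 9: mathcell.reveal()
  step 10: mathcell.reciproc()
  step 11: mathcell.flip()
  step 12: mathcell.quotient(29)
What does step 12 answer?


Answer: -121/116

Derivation:
Using mathcell.raiseby with x: -4, yielding -4.
Using mathcell.quotient with x: -44, and get 1/11.
Invoking mathcell.raiseby with x: ANS, — result: 2/11.
I call mathcell.start with x: ANS, giving 2/11.
I run mathcell.amplify with x: ANS, and observe 4/121.
I run mathcell.reveal(), — result: 4/121.
Calling mathcell.reveal(), and get 4/121.
I run mathcell.reveal(), yielding 4/121.
Invoking mathcell.reveal, — result: 4/121.
Now I run mathcell.reciproc, giving 121/4.
Calling mathcell.flip(), which returns -121/4.
I use mathcell.quotient with x: 29, which returns -121/116.


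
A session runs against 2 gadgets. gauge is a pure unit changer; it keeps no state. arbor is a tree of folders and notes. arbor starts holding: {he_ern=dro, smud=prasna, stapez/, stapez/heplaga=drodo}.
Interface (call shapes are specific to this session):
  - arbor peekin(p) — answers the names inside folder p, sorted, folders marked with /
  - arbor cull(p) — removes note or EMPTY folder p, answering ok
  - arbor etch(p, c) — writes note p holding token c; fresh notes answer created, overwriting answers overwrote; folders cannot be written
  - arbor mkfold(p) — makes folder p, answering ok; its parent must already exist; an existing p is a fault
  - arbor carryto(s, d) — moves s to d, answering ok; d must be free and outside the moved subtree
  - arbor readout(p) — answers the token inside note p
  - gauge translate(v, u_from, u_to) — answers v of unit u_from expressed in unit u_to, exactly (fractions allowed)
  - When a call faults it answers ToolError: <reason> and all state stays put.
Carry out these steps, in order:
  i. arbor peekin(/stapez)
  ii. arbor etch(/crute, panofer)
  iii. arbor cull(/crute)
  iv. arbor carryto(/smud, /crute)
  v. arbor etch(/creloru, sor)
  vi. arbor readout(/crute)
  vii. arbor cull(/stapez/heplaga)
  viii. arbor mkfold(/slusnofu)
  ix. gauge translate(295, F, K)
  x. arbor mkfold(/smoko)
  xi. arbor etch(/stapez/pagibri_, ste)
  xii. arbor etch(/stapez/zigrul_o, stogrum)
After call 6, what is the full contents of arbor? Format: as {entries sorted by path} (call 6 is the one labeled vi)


Answer: {creloru=sor, crute=prasna, he_ern=dro, stapez/, stapez/heplaga=drodo}

Derivation:
~$ arbor peekin p: /stapez
  [heplaga]
~$ arbor etch p: /crute c: panofer
  created
~$ arbor cull p: /crute
  ok
~$ arbor carryto s: /smud d: /crute
  ok
~$ arbor etch p: /creloru c: sor
  created
~$ arbor readout p: /crute
  prasna
~$ arbor cull p: /stapez/heplaga
  ok
~$ arbor mkfold p: /slusnofu
  ok
~$ gauge translate v: 295 u_from: F u_to: K
  75467/180
~$ arbor mkfold p: /smoko
  ok
~$ arbor etch p: /stapez/pagibri_ c: ste
  created
~$ arbor etch p: /stapez/zigrul_o c: stogrum
  created


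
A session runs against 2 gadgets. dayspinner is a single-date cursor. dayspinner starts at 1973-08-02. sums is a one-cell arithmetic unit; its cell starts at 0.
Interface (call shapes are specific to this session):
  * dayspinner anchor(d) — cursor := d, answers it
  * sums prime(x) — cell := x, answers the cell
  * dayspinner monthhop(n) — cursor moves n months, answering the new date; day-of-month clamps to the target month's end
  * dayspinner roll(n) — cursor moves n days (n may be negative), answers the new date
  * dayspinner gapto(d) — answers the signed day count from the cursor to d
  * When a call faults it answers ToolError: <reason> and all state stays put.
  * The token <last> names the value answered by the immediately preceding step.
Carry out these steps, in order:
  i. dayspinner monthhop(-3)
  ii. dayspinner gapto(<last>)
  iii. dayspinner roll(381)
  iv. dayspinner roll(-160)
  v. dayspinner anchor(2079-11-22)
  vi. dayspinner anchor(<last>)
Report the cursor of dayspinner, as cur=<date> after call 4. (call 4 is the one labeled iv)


Do: dayspinner monthhop[n→-3]
See: 1973-05-02
Do: dayspinner gapto[d→<last>]
See: 0
Do: dayspinner roll[n→381]
See: 1974-05-18
Do: dayspinner roll[n→-160]
See: 1973-12-09
Do: dayspinner anchor[d→2079-11-22]
See: 2079-11-22
Do: dayspinner anchor[d→<last>]
See: 2079-11-22

Answer: cur=1973-12-09


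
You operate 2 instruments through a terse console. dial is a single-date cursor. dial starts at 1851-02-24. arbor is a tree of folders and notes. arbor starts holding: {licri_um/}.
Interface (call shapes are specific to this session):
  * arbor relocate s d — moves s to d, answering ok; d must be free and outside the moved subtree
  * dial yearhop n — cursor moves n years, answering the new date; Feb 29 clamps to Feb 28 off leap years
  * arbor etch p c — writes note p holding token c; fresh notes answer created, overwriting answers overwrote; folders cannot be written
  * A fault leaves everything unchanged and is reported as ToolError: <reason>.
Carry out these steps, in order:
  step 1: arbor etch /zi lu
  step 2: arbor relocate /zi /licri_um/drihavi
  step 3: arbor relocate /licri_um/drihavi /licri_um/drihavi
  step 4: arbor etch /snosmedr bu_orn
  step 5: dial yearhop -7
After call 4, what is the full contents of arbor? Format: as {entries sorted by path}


>> arbor etch(/zi, lu)
<< created
>> arbor relocate(/zi, /licri_um/drihavi)
<< ok
>> arbor relocate(/licri_um/drihavi, /licri_um/drihavi)
<< ToolError: exists
>> arbor etch(/snosmedr, bu_orn)
<< created
>> dial yearhop(-7)
<< 1844-02-24

Answer: {licri_um/, licri_um/drihavi=lu, snosmedr=bu_orn}


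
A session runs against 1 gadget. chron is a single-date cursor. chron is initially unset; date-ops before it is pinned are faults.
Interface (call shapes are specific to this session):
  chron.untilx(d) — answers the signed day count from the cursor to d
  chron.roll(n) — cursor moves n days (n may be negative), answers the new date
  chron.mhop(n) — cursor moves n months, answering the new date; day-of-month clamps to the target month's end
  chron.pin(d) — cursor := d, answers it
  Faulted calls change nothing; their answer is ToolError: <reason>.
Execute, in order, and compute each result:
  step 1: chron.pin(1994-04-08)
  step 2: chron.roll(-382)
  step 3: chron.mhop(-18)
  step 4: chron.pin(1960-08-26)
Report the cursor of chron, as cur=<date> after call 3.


Step: chron.pin[1994-04-08]
Result: 1994-04-08
Step: chron.roll[-382]
Result: 1993-03-22
Step: chron.mhop[-18]
Result: 1991-09-22
Step: chron.pin[1960-08-26]
Result: 1960-08-26

Answer: cur=1991-09-22


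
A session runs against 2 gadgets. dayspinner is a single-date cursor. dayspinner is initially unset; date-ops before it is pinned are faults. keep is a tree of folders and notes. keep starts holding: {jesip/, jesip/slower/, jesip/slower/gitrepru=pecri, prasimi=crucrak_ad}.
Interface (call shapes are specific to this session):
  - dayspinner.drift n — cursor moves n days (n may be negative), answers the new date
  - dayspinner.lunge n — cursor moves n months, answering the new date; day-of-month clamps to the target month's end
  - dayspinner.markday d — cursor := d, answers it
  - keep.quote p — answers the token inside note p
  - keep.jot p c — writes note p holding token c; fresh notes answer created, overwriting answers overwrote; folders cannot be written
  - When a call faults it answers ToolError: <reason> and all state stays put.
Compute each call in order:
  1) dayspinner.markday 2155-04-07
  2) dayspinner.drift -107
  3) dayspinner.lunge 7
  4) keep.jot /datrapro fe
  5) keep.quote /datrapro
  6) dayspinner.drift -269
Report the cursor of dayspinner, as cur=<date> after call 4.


% 1. markday(d=2155-04-07) => 2155-04-07
% 2. drift(n=-107) => 2154-12-21
% 3. lunge(n=7) => 2155-07-21
% 4. jot(p=/datrapro, c=fe) => created
% 5. quote(p=/datrapro) => fe
% 6. drift(n=-269) => 2154-10-25

Answer: cur=2155-07-21


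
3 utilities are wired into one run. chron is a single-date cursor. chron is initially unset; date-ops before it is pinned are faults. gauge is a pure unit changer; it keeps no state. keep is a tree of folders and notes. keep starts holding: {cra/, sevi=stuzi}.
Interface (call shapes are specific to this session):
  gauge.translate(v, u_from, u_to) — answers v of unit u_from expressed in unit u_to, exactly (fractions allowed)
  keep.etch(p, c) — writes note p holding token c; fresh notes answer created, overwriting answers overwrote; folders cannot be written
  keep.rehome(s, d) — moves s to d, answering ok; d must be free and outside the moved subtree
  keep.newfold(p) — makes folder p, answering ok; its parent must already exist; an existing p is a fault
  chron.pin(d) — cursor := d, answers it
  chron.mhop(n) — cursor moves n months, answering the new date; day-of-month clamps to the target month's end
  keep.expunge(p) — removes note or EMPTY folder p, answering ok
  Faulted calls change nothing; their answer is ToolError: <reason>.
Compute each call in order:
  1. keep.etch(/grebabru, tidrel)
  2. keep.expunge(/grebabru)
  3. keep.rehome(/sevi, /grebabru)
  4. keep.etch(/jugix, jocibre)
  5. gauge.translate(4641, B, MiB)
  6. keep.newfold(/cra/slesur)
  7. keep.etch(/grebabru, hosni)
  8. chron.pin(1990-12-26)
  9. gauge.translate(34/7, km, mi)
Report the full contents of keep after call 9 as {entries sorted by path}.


Answer: {cra/, cra/slesur/, grebabru=hosni, jugix=jocibre}

Derivation:
Act: etch[p→/grebabru; c→tidrel]
Obs: created
Act: expunge[p→/grebabru]
Obs: ok
Act: rehome[s→/sevi; d→/grebabru]
Obs: ok
Act: etch[p→/jugix; c→jocibre]
Obs: created
Act: translate[v→4641; u_from→B; u_to→MiB]
Obs: 4641/1048576
Act: newfold[p→/cra/slesur]
Obs: ok
Act: etch[p→/grebabru; c→hosni]
Obs: overwrote
Act: pin[d→1990-12-26]
Obs: 1990-12-26
Act: translate[v→34/7; u_from→km; u_to→mi]
Obs: 265625/88011


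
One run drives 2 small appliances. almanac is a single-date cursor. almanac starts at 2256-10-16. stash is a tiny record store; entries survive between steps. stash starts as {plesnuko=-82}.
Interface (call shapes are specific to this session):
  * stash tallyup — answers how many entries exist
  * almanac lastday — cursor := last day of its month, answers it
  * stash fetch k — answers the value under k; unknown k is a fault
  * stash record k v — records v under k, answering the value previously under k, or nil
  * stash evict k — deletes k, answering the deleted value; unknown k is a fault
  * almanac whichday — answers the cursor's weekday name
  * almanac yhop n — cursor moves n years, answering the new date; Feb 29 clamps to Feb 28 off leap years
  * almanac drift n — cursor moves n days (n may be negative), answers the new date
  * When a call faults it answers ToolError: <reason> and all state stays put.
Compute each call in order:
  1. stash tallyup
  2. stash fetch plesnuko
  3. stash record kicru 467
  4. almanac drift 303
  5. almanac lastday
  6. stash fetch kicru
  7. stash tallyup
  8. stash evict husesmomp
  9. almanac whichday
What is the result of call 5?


·→ stash tallyup()
·← 1
·→ stash fetch(k→plesnuko)
·← -82
·→ stash record(k→kicru, v→467)
·← nil
·→ almanac drift(n→303)
·← 2257-08-15
·→ almanac lastday()
·← 2257-08-31
·→ stash fetch(k→kicru)
·← 467
·→ stash tallyup()
·← 2
·→ stash evict(k→husesmomp)
·← ToolError: no such key husesmomp
·→ almanac whichday()
·← Monday

Answer: 2257-08-31


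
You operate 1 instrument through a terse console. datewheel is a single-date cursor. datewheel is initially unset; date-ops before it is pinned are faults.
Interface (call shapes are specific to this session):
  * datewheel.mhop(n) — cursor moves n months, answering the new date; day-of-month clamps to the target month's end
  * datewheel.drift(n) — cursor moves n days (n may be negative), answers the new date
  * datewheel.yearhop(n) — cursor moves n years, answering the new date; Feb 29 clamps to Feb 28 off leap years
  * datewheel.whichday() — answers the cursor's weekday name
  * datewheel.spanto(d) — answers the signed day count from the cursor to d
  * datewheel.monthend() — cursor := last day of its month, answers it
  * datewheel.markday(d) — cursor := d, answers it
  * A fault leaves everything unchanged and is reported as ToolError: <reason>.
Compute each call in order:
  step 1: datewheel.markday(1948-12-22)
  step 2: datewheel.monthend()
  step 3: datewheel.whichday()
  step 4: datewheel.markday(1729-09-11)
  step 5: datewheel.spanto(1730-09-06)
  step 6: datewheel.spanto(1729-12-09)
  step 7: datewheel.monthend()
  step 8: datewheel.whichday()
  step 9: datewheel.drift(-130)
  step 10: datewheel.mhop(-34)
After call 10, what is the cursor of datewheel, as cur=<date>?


! markday(d: 1948-12-22) == 1948-12-22
! monthend() == 1948-12-31
! whichday() == Friday
! markday(d: 1729-09-11) == 1729-09-11
! spanto(d: 1730-09-06) == 360
! spanto(d: 1729-12-09) == 89
! monthend() == 1729-09-30
! whichday() == Friday
! drift(n: -130) == 1729-05-23
! mhop(n: -34) == 1726-07-23

Answer: cur=1726-07-23


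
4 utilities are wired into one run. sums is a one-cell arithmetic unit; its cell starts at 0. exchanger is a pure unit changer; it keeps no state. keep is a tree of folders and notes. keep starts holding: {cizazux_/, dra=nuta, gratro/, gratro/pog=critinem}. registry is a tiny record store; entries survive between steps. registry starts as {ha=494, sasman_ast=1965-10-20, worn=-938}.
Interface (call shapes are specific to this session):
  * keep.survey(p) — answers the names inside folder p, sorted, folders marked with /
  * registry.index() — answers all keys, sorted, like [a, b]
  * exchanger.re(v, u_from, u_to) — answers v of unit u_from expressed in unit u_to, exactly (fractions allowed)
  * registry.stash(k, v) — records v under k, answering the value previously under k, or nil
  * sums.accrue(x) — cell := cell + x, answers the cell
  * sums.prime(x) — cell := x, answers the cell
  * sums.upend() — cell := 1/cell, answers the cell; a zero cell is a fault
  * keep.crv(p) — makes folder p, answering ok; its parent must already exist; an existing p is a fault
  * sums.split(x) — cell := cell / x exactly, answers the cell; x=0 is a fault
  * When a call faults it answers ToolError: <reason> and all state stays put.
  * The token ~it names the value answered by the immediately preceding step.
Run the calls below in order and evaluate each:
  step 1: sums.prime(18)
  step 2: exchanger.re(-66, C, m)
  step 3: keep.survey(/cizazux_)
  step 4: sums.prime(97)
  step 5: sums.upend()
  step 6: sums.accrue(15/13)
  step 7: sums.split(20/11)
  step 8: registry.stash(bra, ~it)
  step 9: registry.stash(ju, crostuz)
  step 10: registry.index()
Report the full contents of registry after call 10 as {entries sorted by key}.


Answer: {bra=4037/6305, ha=494, ju=crostuz, sasman_ast=1965-10-20, worn=-938}

Derivation:
-- prime(x=18) => 18
-- re(v=-66, u_from=C, u_to=m) => ToolError: incompatible units
-- survey(p=/cizazux_) => []
-- prime(x=97) => 97
-- upend() => 1/97
-- accrue(x=15/13) => 1468/1261
-- split(x=20/11) => 4037/6305
-- stash(k=bra, v=~it) => nil
-- stash(k=ju, v=crostuz) => nil
-- index() => [bra, ha, ju, sasman_ast, worn]


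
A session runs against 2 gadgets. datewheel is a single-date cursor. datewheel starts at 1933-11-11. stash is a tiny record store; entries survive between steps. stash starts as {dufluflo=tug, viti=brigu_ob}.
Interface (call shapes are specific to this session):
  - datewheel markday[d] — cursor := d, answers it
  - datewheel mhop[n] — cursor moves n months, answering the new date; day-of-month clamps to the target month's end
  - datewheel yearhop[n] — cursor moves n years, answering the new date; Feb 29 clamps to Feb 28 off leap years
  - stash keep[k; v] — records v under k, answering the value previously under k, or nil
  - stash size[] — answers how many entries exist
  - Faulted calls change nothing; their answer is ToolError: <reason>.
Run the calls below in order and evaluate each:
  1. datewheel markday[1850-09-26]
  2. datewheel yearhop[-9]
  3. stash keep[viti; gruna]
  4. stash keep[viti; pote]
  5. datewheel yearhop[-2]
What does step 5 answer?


CALL datewheel markday[d→1850-09-26]
RET  1850-09-26
CALL datewheel yearhop[n→-9]
RET  1841-09-26
CALL stash keep[k→viti; v→gruna]
RET  brigu_ob
CALL stash keep[k→viti; v→pote]
RET  gruna
CALL datewheel yearhop[n→-2]
RET  1839-09-26

Answer: 1839-09-26


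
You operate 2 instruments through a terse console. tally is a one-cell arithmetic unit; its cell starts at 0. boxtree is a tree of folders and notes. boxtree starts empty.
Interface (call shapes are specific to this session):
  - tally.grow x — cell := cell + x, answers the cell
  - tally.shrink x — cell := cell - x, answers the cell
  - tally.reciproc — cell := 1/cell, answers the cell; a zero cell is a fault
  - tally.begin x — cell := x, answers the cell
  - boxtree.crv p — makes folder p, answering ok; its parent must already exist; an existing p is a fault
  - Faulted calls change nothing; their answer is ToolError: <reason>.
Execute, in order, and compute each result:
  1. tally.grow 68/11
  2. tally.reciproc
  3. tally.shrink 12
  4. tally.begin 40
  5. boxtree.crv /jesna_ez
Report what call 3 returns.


Answer: -805/68

Derivation:
;; 1. grow(68/11) == 68/11
;; 2. reciproc() == 11/68
;; 3. shrink(12) == -805/68
;; 4. begin(40) == 40
;; 5. crv(/jesna_ez) == ok


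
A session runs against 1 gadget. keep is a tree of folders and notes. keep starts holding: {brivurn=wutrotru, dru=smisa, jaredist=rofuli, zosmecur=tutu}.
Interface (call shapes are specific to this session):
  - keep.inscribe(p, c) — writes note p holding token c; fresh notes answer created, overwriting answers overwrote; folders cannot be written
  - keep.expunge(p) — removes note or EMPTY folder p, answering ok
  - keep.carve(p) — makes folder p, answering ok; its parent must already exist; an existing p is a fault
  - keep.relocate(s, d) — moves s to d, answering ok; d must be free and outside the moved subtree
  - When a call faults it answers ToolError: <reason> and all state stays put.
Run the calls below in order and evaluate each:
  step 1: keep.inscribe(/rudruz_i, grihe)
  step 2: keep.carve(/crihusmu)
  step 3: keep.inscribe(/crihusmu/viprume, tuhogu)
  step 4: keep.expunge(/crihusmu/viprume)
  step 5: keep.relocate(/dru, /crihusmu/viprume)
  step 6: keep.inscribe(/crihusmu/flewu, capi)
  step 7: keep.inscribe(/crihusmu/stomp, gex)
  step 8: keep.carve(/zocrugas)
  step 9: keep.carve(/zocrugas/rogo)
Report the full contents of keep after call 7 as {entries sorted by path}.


% inscribe(p: /rudruz_i, c: grihe) ~> created
% carve(p: /crihusmu) ~> ok
% inscribe(p: /crihusmu/viprume, c: tuhogu) ~> created
% expunge(p: /crihusmu/viprume) ~> ok
% relocate(s: /dru, d: /crihusmu/viprume) ~> ok
% inscribe(p: /crihusmu/flewu, c: capi) ~> created
% inscribe(p: /crihusmu/stomp, c: gex) ~> created
% carve(p: /zocrugas) ~> ok
% carve(p: /zocrugas/rogo) ~> ok

Answer: {brivurn=wutrotru, crihusmu/, crihusmu/flewu=capi, crihusmu/stomp=gex, crihusmu/viprume=smisa, jaredist=rofuli, rudruz_i=grihe, zosmecur=tutu}


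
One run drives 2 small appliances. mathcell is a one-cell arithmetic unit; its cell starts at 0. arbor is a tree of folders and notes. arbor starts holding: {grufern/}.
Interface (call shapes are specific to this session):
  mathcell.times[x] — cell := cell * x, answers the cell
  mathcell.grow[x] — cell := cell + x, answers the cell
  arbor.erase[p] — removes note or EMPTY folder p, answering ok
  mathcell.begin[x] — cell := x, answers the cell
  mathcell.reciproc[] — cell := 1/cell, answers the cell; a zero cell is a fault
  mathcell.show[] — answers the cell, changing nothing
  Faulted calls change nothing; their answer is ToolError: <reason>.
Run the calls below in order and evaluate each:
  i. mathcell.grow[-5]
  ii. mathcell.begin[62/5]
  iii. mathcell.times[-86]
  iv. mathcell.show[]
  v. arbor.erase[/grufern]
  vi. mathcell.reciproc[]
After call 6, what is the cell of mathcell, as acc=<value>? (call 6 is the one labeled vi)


$ mathcell.grow x='-5'
  -5
$ mathcell.begin x='62/5'
  62/5
$ mathcell.times x='-86'
  -5332/5
$ mathcell.show
  -5332/5
$ arbor.erase p='/grufern'
  ok
$ mathcell.reciproc
  -5/5332

Answer: acc=-5/5332


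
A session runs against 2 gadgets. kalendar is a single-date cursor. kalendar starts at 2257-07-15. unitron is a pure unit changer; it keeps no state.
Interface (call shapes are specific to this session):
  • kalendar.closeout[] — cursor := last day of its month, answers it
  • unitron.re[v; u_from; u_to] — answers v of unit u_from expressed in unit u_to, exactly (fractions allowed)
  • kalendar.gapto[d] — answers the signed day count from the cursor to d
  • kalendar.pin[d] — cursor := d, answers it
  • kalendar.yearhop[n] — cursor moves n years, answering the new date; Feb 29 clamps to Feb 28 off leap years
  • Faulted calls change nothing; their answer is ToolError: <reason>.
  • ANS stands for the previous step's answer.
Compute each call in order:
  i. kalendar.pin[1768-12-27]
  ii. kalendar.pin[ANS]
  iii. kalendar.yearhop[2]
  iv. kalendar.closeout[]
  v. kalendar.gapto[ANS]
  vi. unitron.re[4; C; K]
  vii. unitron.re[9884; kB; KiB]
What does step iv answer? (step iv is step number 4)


Answer: 1770-12-31

Derivation:
>> kalendar.pin(d=1768-12-27)
<< 1768-12-27
>> kalendar.pin(d=ANS)
<< 1768-12-27
>> kalendar.yearhop(n=2)
<< 1770-12-27
>> kalendar.closeout()
<< 1770-12-31
>> kalendar.gapto(d=ANS)
<< 0
>> unitron.re(v=4, u_from=C, u_to=K)
<< 5543/20
>> unitron.re(v=9884, u_from=kB, u_to=KiB)
<< 308875/32


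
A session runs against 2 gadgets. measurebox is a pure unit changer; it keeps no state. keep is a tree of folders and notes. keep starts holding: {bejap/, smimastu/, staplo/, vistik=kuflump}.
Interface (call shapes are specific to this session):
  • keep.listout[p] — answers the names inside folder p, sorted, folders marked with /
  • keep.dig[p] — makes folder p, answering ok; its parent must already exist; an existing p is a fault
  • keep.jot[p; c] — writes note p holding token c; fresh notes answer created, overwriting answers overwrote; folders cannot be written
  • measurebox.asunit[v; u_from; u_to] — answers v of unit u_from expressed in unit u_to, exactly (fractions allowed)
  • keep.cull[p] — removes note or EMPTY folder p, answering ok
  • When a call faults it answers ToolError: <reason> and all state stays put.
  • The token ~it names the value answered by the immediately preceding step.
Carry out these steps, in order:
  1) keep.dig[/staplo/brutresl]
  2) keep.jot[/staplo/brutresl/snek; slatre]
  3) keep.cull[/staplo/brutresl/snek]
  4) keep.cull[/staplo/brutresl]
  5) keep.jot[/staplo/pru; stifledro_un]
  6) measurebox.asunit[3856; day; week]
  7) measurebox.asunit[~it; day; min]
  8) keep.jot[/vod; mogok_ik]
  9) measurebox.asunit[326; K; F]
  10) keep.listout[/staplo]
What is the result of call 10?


# 1. keep.dig(p→/staplo/brutresl) -> ok
# 2. keep.jot(p→/staplo/brutresl/snek, c→slatre) -> created
# 3. keep.cull(p→/staplo/brutresl/snek) -> ok
# 4. keep.cull(p→/staplo/brutresl) -> ok
# 5. keep.jot(p→/staplo/pru, c→stifledro_un) -> created
# 6. measurebox.asunit(v→3856, u_from→day, u_to→week) -> 3856/7
# 7. measurebox.asunit(v→~it, u_from→day, u_to→min) -> 5552640/7
# 8. keep.jot(p→/vod, c→mogok_ik) -> created
# 9. measurebox.asunit(v→326, u_from→K, u_to→F) -> 12713/100
# 10. keep.listout(p→/staplo) -> [pru]

Answer: [pru]


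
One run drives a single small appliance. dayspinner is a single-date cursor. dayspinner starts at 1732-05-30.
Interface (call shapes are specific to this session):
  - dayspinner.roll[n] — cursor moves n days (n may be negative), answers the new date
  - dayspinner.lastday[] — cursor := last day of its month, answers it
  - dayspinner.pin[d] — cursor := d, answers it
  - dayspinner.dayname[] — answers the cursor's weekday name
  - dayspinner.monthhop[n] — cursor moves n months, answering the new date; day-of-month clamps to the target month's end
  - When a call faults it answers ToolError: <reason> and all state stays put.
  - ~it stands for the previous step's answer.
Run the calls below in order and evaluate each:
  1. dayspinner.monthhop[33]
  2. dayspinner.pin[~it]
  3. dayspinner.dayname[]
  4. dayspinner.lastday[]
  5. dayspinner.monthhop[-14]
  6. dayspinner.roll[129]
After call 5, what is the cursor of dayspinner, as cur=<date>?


[in] monthhop n='33'
= 1735-02-28
[in] pin d='~it'
= 1735-02-28
[in] dayname
= Monday
[in] lastday
= 1735-02-28
[in] monthhop n='-14'
= 1733-12-28
[in] roll n='129'
= 1734-05-06

Answer: cur=1733-12-28


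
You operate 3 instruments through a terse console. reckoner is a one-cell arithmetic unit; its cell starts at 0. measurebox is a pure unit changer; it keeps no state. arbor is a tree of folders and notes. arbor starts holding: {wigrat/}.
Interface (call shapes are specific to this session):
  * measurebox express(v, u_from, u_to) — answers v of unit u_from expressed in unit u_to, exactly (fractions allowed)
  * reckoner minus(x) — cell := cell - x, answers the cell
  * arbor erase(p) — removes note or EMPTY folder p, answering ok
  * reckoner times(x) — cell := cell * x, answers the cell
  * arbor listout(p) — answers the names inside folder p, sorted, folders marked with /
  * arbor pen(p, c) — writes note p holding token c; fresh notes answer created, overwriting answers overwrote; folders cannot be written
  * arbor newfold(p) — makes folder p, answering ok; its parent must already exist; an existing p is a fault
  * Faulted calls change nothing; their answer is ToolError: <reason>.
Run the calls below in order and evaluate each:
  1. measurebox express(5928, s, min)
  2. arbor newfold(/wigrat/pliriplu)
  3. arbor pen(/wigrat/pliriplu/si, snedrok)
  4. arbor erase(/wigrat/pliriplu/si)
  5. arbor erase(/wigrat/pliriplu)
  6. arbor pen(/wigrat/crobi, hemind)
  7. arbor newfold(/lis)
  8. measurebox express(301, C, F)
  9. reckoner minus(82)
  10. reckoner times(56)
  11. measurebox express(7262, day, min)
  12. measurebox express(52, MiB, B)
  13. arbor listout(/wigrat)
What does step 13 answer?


→ measurebox express(v=5928, u_from=s, u_to=min)
← 494/5
→ arbor newfold(p=/wigrat/pliriplu)
← ok
→ arbor pen(p=/wigrat/pliriplu/si, c=snedrok)
← created
→ arbor erase(p=/wigrat/pliriplu/si)
← ok
→ arbor erase(p=/wigrat/pliriplu)
← ok
→ arbor pen(p=/wigrat/crobi, c=hemind)
← created
→ arbor newfold(p=/lis)
← ok
→ measurebox express(v=301, u_from=C, u_to=F)
← 2869/5
→ reckoner minus(x=82)
← -82
→ reckoner times(x=56)
← -4592
→ measurebox express(v=7262, u_from=day, u_to=min)
← 10457280
→ measurebox express(v=52, u_from=MiB, u_to=B)
← 54525952
→ arbor listout(p=/wigrat)
← [crobi]

Answer: [crobi]


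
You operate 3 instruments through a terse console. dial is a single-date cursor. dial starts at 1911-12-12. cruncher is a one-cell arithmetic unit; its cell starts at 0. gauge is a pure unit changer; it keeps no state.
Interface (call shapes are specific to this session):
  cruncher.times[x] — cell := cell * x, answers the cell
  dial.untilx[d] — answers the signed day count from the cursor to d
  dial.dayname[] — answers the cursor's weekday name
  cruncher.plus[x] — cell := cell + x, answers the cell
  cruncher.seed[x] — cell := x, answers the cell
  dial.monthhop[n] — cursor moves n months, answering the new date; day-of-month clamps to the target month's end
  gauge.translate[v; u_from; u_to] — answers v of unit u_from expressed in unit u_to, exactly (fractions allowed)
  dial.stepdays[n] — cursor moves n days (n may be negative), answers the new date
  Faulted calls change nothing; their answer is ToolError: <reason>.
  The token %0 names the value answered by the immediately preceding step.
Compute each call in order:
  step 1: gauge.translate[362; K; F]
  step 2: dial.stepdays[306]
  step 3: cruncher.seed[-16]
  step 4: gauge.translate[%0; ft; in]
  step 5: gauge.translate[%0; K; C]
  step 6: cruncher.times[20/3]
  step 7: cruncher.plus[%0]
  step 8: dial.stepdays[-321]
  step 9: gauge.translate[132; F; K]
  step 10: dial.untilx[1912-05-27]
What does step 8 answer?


·→ gauge.translate(v=362, u_from=K, u_to=F)
·← 19193/100
·→ dial.stepdays(n=306)
·← 1912-10-13
·→ cruncher.seed(x=-16)
·← -16
·→ gauge.translate(v=%0, u_from=ft, u_to=in)
·← -192
·→ gauge.translate(v=%0, u_from=K, u_to=C)
·← -9303/20
·→ cruncher.times(x=20/3)
·← -320/3
·→ cruncher.plus(x=%0)
·← -640/3
·→ dial.stepdays(n=-321)
·← 1911-11-27
·→ gauge.translate(v=132, u_from=F, u_to=K)
·← 59167/180
·→ dial.untilx(d=1912-05-27)
·← 182

Answer: 1911-11-27
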